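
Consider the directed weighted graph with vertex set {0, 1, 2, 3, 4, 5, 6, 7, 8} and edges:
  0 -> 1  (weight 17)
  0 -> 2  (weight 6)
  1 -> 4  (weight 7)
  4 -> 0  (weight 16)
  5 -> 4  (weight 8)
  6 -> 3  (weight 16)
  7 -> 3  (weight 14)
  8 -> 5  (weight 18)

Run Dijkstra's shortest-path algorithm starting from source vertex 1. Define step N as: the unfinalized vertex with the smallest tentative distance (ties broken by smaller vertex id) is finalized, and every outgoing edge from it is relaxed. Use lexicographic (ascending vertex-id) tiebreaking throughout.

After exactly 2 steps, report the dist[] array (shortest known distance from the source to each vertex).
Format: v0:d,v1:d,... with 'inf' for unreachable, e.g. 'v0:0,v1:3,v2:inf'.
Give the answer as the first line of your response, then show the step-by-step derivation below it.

v0:23,v1:0,v2:inf,v3:inf,v4:7,v5:inf,v6:inf,v7:inf,v8:inf

step 1: dist = v0:inf,v1:0,v2:inf,v3:inf,v4:7,v5:inf,v6:inf,v7:inf,v8:inf
step 2: dist = v0:23,v1:0,v2:inf,v3:inf,v4:7,v5:inf,v6:inf,v7:inf,v8:inf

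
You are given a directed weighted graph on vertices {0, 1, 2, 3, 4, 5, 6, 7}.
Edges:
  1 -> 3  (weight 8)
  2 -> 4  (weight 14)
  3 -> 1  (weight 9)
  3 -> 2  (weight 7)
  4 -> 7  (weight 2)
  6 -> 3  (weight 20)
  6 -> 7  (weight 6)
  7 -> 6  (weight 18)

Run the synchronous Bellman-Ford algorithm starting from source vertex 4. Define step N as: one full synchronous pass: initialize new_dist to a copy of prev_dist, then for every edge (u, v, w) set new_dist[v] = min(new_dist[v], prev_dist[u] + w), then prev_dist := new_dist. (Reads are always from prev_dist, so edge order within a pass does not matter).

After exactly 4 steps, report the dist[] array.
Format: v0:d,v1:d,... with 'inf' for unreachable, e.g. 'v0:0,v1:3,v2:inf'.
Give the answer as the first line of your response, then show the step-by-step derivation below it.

v0:inf,v1:49,v2:47,v3:40,v4:0,v5:inf,v6:20,v7:2

step 1: dist = v0:inf,v1:inf,v2:inf,v3:inf,v4:0,v5:inf,v6:inf,v7:2
step 2: dist = v0:inf,v1:inf,v2:inf,v3:inf,v4:0,v5:inf,v6:20,v7:2
step 3: dist = v0:inf,v1:inf,v2:inf,v3:40,v4:0,v5:inf,v6:20,v7:2
step 4: dist = v0:inf,v1:49,v2:47,v3:40,v4:0,v5:inf,v6:20,v7:2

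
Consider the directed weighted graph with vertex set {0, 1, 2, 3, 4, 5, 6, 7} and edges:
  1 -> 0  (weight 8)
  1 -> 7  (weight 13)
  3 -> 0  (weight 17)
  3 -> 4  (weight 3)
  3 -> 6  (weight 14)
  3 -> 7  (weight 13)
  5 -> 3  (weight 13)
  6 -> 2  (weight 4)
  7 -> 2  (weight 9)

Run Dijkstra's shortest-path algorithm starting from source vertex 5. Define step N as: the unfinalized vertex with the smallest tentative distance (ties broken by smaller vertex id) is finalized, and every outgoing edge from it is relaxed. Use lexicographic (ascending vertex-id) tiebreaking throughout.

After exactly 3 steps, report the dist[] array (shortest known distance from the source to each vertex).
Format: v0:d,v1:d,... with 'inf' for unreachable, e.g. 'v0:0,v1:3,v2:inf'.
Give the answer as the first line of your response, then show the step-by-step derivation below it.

v0:30,v1:inf,v2:inf,v3:13,v4:16,v5:0,v6:27,v7:26

step 1: dist = v0:inf,v1:inf,v2:inf,v3:13,v4:inf,v5:0,v6:inf,v7:inf
step 2: dist = v0:30,v1:inf,v2:inf,v3:13,v4:16,v5:0,v6:27,v7:26
step 3: dist = v0:30,v1:inf,v2:inf,v3:13,v4:16,v5:0,v6:27,v7:26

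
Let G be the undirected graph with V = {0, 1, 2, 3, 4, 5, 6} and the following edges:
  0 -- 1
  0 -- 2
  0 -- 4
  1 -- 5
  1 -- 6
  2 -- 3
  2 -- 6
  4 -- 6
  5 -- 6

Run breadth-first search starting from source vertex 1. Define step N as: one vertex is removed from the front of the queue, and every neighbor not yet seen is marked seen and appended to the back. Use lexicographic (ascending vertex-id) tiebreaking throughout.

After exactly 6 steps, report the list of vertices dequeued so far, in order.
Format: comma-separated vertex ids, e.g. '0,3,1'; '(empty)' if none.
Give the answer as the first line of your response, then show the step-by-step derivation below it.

1,0,5,6,2,4

step 1: dequeue 1; queue=[0,5,6]; order=1
step 2: dequeue 0; queue=[5,6,2,4]; order=1,0
step 3: dequeue 5; queue=[6,2,4]; order=1,0,5
step 4: dequeue 6; queue=[2,4]; order=1,0,5,6
step 5: dequeue 2; queue=[4,3]; order=1,0,5,6,2
step 6: dequeue 4; queue=[3]; order=1,0,5,6,2,4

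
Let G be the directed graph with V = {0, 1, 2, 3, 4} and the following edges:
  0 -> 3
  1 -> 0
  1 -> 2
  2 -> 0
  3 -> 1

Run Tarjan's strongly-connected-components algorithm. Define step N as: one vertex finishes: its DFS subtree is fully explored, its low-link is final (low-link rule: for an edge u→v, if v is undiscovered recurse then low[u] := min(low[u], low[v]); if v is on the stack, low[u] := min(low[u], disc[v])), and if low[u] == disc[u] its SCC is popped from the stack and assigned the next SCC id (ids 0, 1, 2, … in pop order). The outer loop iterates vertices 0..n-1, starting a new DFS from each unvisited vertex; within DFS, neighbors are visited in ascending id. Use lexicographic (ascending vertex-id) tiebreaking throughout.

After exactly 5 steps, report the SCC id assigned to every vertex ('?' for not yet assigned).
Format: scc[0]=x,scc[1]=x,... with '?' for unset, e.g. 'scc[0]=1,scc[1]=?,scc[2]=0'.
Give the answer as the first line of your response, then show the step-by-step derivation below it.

scc[0]=0,scc[1]=0,scc[2]=0,scc[3]=0,scc[4]=1

step 1: low=(low[0]=0,low[1]=0,low[2]=0,low[3]=1,low[4]=?); scc=(scc[0]=?,scc[1]=?,scc[2]=?,scc[3]=?,scc[4]=?)
step 2: low=(low[0]=0,low[1]=0,low[2]=0,low[3]=1,low[4]=?); scc=(scc[0]=?,scc[1]=?,scc[2]=?,scc[3]=?,scc[4]=?)
step 3: low=(low[0]=0,low[1]=0,low[2]=0,low[3]=0,low[4]=?); scc=(scc[0]=?,scc[1]=?,scc[2]=?,scc[3]=?,scc[4]=?)
step 4: low=(low[0]=0,low[1]=0,low[2]=0,low[3]=0,low[4]=?); scc=(scc[0]=0,scc[1]=0,scc[2]=0,scc[3]=0,scc[4]=?)
step 5: low=(low[0]=0,low[1]=0,low[2]=0,low[3]=0,low[4]=4); scc=(scc[0]=0,scc[1]=0,scc[2]=0,scc[3]=0,scc[4]=1)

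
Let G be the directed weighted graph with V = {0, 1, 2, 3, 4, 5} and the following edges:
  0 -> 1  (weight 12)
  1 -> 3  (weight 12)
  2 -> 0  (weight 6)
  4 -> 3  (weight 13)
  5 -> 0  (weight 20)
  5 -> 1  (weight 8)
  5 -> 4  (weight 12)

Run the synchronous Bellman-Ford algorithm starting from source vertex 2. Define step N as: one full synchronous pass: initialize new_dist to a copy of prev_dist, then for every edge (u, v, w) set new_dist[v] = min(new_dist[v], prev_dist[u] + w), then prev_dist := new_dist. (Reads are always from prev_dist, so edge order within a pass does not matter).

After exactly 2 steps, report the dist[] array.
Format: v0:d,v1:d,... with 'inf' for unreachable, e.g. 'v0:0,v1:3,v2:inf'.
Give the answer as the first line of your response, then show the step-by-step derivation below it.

v0:6,v1:18,v2:0,v3:inf,v4:inf,v5:inf

step 1: dist = v0:6,v1:inf,v2:0,v3:inf,v4:inf,v5:inf
step 2: dist = v0:6,v1:18,v2:0,v3:inf,v4:inf,v5:inf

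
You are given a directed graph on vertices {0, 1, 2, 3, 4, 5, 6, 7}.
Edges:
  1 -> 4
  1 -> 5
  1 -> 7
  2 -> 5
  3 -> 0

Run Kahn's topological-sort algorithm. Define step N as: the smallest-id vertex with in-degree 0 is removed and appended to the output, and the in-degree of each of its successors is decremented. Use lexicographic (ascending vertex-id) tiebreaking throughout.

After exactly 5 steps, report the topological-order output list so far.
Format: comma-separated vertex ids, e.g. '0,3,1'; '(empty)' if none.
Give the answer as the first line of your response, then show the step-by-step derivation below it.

1,2,3,0,4

step 1: output 1; order=[1]; indeg=(1,0,0,0,0,1,0,0)
step 2: output 2; order=[1,2]; indeg=(1,0,0,0,0,0,0,0)
step 3: output 3; order=[1,2,3]; indeg=(0,0,0,0,0,0,0,0)
step 4: output 0; order=[1,2,3,0]; indeg=(0,0,0,0,0,0,0,0)
step 5: output 4; order=[1,2,3,0,4]; indeg=(0,0,0,0,0,0,0,0)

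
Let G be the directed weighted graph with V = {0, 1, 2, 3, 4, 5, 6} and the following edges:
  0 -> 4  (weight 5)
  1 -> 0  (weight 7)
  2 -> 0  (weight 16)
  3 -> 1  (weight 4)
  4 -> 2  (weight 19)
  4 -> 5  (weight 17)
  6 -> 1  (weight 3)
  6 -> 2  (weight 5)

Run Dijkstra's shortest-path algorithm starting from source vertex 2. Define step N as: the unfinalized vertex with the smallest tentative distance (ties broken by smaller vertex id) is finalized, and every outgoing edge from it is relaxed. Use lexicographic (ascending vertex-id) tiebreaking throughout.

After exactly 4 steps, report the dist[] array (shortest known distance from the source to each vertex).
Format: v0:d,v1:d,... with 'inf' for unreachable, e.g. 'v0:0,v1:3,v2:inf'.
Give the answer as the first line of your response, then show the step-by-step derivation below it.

v0:16,v1:inf,v2:0,v3:inf,v4:21,v5:38,v6:inf

step 1: dist = v0:16,v1:inf,v2:0,v3:inf,v4:inf,v5:inf,v6:inf
step 2: dist = v0:16,v1:inf,v2:0,v3:inf,v4:21,v5:inf,v6:inf
step 3: dist = v0:16,v1:inf,v2:0,v3:inf,v4:21,v5:38,v6:inf
step 4: dist = v0:16,v1:inf,v2:0,v3:inf,v4:21,v5:38,v6:inf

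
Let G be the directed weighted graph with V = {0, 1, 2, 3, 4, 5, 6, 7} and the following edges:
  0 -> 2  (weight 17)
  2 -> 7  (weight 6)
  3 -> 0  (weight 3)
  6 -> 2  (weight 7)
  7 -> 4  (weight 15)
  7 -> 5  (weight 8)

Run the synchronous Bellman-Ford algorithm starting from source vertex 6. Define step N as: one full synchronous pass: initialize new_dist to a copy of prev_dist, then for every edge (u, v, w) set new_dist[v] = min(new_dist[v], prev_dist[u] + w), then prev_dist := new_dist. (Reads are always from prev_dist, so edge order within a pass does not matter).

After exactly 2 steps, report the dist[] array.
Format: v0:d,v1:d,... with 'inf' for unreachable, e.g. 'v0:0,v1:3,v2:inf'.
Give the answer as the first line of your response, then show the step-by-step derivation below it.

v0:inf,v1:inf,v2:7,v3:inf,v4:inf,v5:inf,v6:0,v7:13

step 1: dist = v0:inf,v1:inf,v2:7,v3:inf,v4:inf,v5:inf,v6:0,v7:inf
step 2: dist = v0:inf,v1:inf,v2:7,v3:inf,v4:inf,v5:inf,v6:0,v7:13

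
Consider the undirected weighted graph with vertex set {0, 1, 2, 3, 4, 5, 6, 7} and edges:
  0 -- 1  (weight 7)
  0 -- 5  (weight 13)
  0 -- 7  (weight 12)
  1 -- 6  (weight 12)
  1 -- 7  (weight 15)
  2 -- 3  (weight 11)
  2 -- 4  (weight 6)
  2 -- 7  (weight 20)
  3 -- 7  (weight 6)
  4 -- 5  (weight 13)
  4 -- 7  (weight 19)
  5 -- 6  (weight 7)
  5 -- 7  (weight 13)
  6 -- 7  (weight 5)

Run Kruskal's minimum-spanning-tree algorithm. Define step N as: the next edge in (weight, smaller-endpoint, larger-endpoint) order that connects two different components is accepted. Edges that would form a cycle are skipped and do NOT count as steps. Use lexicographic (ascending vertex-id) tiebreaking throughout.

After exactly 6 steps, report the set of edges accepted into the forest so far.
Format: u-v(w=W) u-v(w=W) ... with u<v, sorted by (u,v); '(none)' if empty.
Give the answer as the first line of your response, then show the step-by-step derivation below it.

0-1(w=7) 2-3(w=11) 2-4(w=6) 3-7(w=6) 5-6(w=7) 6-7(w=5)

step 1: add edge 6-7 (w=5); MST = {6-7(w=5)}
step 2: add edge 2-4 (w=6); MST = {2-4(w=6) 6-7(w=5)}
step 3: add edge 3-7 (w=6); MST = {2-4(w=6) 3-7(w=6) 6-7(w=5)}
step 4: add edge 0-1 (w=7); MST = {0-1(w=7) 2-4(w=6) 3-7(w=6) 6-7(w=5)}
step 5: add edge 5-6 (w=7); MST = {0-1(w=7) 2-4(w=6) 3-7(w=6) 5-6(w=7) 6-7(w=5)}
step 6: add edge 2-3 (w=11); MST = {0-1(w=7) 2-3(w=11) 2-4(w=6) 3-7(w=6) 5-6(w=7) 6-7(w=5)}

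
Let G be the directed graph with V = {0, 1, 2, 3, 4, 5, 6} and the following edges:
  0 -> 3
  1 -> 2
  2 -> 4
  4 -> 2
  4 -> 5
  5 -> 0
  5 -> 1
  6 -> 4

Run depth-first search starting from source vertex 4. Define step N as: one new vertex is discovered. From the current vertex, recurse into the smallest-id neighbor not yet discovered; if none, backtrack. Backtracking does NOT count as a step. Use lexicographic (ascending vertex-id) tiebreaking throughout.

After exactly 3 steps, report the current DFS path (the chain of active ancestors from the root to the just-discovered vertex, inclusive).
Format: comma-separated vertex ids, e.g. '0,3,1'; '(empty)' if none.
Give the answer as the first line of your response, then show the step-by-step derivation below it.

4,5

step 1: discover 4; path=4; order=4
step 2: discover 2; path=4>2; order=4,2
step 3: discover 5; path=4>5; order=4,2,5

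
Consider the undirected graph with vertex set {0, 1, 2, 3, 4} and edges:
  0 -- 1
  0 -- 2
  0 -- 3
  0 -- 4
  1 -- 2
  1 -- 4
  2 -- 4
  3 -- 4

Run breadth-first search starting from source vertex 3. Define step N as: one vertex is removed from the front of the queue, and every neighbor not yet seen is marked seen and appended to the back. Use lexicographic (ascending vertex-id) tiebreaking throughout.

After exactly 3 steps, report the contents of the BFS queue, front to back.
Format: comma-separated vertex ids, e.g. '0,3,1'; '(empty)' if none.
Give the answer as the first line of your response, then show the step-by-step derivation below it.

1,2

step 1: dequeue 3; queue=[0,4]; order=3
step 2: dequeue 0; queue=[4,1,2]; order=3,0
step 3: dequeue 4; queue=[1,2]; order=3,0,4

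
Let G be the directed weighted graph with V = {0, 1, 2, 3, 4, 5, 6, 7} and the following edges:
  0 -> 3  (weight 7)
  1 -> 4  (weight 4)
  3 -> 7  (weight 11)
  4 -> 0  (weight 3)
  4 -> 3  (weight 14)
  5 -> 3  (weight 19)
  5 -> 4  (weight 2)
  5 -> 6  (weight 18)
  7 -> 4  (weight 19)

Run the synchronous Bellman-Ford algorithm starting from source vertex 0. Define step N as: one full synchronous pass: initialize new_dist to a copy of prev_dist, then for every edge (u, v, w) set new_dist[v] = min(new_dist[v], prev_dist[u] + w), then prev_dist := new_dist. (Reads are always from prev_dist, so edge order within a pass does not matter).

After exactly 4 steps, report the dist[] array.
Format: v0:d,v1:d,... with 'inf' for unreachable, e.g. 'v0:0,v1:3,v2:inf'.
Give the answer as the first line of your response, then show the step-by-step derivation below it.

v0:0,v1:inf,v2:inf,v3:7,v4:37,v5:inf,v6:inf,v7:18

step 1: dist = v0:0,v1:inf,v2:inf,v3:7,v4:inf,v5:inf,v6:inf,v7:inf
step 2: dist = v0:0,v1:inf,v2:inf,v3:7,v4:inf,v5:inf,v6:inf,v7:18
step 3: dist = v0:0,v1:inf,v2:inf,v3:7,v4:37,v5:inf,v6:inf,v7:18
step 4: dist = v0:0,v1:inf,v2:inf,v3:7,v4:37,v5:inf,v6:inf,v7:18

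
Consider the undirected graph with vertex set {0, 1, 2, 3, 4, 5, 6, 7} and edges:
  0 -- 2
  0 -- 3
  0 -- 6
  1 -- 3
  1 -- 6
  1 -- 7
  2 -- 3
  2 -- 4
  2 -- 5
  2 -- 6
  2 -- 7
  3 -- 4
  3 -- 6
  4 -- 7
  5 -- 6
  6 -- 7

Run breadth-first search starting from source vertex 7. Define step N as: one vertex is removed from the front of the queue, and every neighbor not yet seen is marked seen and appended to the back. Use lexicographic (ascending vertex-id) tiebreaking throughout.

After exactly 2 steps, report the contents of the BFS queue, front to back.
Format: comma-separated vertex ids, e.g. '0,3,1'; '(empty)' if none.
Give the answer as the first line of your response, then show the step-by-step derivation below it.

2,4,6,3

step 1: dequeue 7; queue=[1,2,4,6]; order=7
step 2: dequeue 1; queue=[2,4,6,3]; order=7,1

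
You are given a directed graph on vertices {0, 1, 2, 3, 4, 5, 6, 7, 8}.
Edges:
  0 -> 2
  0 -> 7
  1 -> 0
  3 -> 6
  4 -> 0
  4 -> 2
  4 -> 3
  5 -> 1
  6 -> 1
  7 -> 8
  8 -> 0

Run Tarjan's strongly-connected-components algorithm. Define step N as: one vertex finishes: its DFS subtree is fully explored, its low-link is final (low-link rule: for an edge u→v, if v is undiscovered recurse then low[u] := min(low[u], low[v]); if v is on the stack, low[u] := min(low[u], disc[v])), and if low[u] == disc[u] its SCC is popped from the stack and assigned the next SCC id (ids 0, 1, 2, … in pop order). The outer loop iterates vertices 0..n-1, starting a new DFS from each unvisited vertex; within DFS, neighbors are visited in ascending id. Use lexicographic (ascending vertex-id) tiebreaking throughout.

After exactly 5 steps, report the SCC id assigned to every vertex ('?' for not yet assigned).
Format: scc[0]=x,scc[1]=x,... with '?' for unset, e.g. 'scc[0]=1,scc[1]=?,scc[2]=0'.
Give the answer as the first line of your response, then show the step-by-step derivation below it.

scc[0]=1,scc[1]=2,scc[2]=0,scc[3]=?,scc[4]=?,scc[5]=?,scc[6]=?,scc[7]=1,scc[8]=1

step 1: low=(low[0]=0,low[1]=?,low[2]=1,low[3]=?,low[4]=?,low[5]=?,low[6]=?,low[7]=?,low[8]=?); scc=(scc[0]=?,scc[1]=?,scc[2]=0,scc[3]=?,scc[4]=?,scc[5]=?,scc[6]=?,scc[7]=?,scc[8]=?)
step 2: low=(low[0]=0,low[1]=?,low[2]=1,low[3]=?,low[4]=?,low[5]=?,low[6]=?,low[7]=2,low[8]=0); scc=(scc[0]=?,scc[1]=?,scc[2]=0,scc[3]=?,scc[4]=?,scc[5]=?,scc[6]=?,scc[7]=?,scc[8]=?)
step 3: low=(low[0]=0,low[1]=?,low[2]=1,low[3]=?,low[4]=?,low[5]=?,low[6]=?,low[7]=0,low[8]=0); scc=(scc[0]=?,scc[1]=?,scc[2]=0,scc[3]=?,scc[4]=?,scc[5]=?,scc[6]=?,scc[7]=?,scc[8]=?)
step 4: low=(low[0]=0,low[1]=?,low[2]=1,low[3]=?,low[4]=?,low[5]=?,low[6]=?,low[7]=0,low[8]=0); scc=(scc[0]=1,scc[1]=?,scc[2]=0,scc[3]=?,scc[4]=?,scc[5]=?,scc[6]=?,scc[7]=1,scc[8]=1)
step 5: low=(low[0]=0,low[1]=4,low[2]=1,low[3]=?,low[4]=?,low[5]=?,low[6]=?,low[7]=0,low[8]=0); scc=(scc[0]=1,scc[1]=2,scc[2]=0,scc[3]=?,scc[4]=?,scc[5]=?,scc[6]=?,scc[7]=1,scc[8]=1)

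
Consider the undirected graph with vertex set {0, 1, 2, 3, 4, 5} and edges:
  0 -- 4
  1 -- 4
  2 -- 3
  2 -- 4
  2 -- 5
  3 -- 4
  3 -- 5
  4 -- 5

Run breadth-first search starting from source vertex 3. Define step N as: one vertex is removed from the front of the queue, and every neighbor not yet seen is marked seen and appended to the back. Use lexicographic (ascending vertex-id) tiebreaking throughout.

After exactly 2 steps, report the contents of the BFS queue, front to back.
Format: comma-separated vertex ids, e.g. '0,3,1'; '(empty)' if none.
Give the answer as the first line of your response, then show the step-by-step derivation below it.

4,5

step 1: dequeue 3; queue=[2,4,5]; order=3
step 2: dequeue 2; queue=[4,5]; order=3,2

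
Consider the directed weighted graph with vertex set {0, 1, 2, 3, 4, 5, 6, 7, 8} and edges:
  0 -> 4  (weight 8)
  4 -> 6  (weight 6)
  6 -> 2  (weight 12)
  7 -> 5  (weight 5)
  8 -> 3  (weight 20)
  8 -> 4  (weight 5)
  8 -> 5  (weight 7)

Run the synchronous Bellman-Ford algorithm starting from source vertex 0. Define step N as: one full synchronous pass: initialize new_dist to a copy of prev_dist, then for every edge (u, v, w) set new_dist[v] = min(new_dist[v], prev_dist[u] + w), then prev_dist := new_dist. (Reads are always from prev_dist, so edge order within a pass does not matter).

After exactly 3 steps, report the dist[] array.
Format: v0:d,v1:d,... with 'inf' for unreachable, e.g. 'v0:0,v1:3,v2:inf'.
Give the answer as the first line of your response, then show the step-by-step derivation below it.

v0:0,v1:inf,v2:26,v3:inf,v4:8,v5:inf,v6:14,v7:inf,v8:inf

step 1: dist = v0:0,v1:inf,v2:inf,v3:inf,v4:8,v5:inf,v6:inf,v7:inf,v8:inf
step 2: dist = v0:0,v1:inf,v2:inf,v3:inf,v4:8,v5:inf,v6:14,v7:inf,v8:inf
step 3: dist = v0:0,v1:inf,v2:26,v3:inf,v4:8,v5:inf,v6:14,v7:inf,v8:inf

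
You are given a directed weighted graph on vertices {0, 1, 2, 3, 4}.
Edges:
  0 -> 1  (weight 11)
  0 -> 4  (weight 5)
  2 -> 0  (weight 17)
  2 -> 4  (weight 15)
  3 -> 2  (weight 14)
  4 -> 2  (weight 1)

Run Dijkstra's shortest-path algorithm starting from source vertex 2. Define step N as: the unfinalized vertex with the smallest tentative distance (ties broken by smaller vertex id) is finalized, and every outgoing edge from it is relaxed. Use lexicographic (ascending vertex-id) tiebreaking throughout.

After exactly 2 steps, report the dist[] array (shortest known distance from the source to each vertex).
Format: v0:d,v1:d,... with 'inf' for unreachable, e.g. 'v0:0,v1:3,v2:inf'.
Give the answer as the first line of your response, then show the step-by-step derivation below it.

v0:17,v1:inf,v2:0,v3:inf,v4:15

step 1: dist = v0:17,v1:inf,v2:0,v3:inf,v4:15
step 2: dist = v0:17,v1:inf,v2:0,v3:inf,v4:15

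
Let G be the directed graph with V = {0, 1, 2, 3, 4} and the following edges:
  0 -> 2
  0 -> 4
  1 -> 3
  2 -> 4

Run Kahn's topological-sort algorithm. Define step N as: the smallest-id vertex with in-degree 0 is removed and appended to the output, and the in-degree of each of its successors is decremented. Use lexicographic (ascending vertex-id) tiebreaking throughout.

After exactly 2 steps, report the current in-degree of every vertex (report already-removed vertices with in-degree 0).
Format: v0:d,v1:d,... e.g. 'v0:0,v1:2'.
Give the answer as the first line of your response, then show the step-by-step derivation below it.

v0:0,v1:0,v2:0,v3:0,v4:1

step 1: output 0; order=[0]; indeg=(0,0,0,1,1)
step 2: output 1; order=[0,1]; indeg=(0,0,0,0,1)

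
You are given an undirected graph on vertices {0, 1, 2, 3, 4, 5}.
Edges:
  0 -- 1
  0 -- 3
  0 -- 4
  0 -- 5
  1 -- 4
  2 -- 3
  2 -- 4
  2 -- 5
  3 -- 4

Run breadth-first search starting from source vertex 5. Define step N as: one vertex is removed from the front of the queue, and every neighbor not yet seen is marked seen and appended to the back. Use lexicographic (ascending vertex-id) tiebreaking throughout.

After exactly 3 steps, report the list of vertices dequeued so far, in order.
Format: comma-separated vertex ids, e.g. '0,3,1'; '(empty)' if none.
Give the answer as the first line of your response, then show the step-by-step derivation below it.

5,0,2

step 1: dequeue 5; queue=[0,2]; order=5
step 2: dequeue 0; queue=[2,1,3,4]; order=5,0
step 3: dequeue 2; queue=[1,3,4]; order=5,0,2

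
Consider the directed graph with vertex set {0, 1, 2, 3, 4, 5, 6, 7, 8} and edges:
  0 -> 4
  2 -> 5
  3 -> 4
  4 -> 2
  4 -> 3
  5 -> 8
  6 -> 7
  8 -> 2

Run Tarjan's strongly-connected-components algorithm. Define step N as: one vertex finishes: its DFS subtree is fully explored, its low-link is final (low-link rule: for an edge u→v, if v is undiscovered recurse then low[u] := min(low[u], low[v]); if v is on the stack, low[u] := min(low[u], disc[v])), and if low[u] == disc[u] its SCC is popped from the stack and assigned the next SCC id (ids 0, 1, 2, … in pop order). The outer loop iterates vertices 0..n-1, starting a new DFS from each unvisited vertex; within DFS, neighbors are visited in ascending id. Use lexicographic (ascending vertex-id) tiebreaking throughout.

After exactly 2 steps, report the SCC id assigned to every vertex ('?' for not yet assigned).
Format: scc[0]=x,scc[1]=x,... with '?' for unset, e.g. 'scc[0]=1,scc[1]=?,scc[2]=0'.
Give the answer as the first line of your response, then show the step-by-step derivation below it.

scc[0]=?,scc[1]=?,scc[2]=?,scc[3]=?,scc[4]=?,scc[5]=?,scc[6]=?,scc[7]=?,scc[8]=?

step 1: low=(low[0]=0,low[1]=?,low[2]=2,low[3]=?,low[4]=1,low[5]=3,low[6]=?,low[7]=?,low[8]=2); scc=(scc[0]=?,scc[1]=?,scc[2]=?,scc[3]=?,scc[4]=?,scc[5]=?,scc[6]=?,scc[7]=?,scc[8]=?)
step 2: low=(low[0]=0,low[1]=?,low[2]=2,low[3]=?,low[4]=1,low[5]=2,low[6]=?,low[7]=?,low[8]=2); scc=(scc[0]=?,scc[1]=?,scc[2]=?,scc[3]=?,scc[4]=?,scc[5]=?,scc[6]=?,scc[7]=?,scc[8]=?)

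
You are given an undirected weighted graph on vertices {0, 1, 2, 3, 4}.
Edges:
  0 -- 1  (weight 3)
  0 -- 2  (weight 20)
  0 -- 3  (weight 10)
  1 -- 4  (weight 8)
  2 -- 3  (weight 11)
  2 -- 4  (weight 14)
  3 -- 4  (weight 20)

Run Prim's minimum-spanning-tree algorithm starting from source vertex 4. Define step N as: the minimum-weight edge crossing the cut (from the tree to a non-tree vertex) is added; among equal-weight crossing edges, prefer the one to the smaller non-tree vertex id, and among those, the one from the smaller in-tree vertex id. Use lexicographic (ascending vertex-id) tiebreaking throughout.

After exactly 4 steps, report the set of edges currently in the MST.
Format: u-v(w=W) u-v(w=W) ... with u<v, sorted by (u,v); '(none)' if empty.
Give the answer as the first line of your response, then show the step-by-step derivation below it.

0-1(w=3) 0-3(w=10) 1-4(w=8) 2-3(w=11)

step 1: add edge 1-4 (w=8); MST = {1-4(w=8)}
step 2: add edge 0-1 (w=3); MST = {0-1(w=3) 1-4(w=8)}
step 3: add edge 0-3 (w=10); MST = {0-1(w=3) 0-3(w=10) 1-4(w=8)}
step 4: add edge 2-3 (w=11); MST = {0-1(w=3) 0-3(w=10) 1-4(w=8) 2-3(w=11)}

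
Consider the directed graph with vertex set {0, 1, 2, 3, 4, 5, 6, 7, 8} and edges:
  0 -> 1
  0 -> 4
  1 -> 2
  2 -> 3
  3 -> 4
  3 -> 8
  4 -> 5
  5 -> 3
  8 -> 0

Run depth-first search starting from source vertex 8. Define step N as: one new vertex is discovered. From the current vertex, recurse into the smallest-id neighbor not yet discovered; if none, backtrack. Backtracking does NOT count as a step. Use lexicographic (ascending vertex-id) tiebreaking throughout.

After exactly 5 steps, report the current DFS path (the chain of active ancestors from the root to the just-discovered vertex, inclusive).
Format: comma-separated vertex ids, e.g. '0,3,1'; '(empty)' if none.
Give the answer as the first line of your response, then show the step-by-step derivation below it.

8,0,1,2,3

step 1: discover 8; path=8; order=8
step 2: discover 0; path=8>0; order=8,0
step 3: discover 1; path=8>0>1; order=8,0,1
step 4: discover 2; path=8>0>1>2; order=8,0,1,2
step 5: discover 3; path=8>0>1>2>3; order=8,0,1,2,3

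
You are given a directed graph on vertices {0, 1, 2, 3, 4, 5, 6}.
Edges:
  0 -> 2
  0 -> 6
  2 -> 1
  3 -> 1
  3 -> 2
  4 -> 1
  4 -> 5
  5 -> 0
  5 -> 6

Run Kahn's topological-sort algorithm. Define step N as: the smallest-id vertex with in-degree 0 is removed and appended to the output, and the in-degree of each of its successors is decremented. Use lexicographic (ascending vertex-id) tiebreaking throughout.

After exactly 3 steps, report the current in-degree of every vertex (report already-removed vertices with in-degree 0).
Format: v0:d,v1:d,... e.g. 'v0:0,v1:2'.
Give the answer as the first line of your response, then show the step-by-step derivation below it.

v0:0,v1:1,v2:1,v3:0,v4:0,v5:0,v6:1

step 1: output 3; order=[3]; indeg=(1,2,1,0,0,1,2)
step 2: output 4; order=[3,4]; indeg=(1,1,1,0,0,0,2)
step 3: output 5; order=[3,4,5]; indeg=(0,1,1,0,0,0,1)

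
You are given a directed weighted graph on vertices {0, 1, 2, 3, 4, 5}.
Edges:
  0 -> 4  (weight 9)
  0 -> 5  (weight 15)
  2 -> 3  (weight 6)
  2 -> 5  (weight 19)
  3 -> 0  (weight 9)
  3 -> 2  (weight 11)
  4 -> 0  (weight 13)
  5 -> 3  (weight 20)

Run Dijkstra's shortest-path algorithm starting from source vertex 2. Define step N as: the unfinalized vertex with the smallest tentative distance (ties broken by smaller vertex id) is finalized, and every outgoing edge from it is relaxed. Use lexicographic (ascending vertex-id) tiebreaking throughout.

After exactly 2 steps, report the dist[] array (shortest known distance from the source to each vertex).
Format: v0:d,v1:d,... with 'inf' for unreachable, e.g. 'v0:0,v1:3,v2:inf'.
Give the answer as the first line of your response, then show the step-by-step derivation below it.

v0:15,v1:inf,v2:0,v3:6,v4:inf,v5:19

step 1: dist = v0:inf,v1:inf,v2:0,v3:6,v4:inf,v5:19
step 2: dist = v0:15,v1:inf,v2:0,v3:6,v4:inf,v5:19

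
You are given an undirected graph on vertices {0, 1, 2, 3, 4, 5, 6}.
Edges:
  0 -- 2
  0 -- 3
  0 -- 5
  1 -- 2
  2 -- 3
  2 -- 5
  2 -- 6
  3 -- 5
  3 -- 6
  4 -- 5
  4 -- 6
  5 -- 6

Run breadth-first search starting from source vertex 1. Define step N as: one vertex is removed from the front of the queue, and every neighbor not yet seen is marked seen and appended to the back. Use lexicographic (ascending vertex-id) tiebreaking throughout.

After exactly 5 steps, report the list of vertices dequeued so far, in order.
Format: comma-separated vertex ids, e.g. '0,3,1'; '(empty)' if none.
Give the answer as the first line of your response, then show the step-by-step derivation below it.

1,2,0,3,5

step 1: dequeue 1; queue=[2]; order=1
step 2: dequeue 2; queue=[0,3,5,6]; order=1,2
step 3: dequeue 0; queue=[3,5,6]; order=1,2,0
step 4: dequeue 3; queue=[5,6]; order=1,2,0,3
step 5: dequeue 5; queue=[6,4]; order=1,2,0,3,5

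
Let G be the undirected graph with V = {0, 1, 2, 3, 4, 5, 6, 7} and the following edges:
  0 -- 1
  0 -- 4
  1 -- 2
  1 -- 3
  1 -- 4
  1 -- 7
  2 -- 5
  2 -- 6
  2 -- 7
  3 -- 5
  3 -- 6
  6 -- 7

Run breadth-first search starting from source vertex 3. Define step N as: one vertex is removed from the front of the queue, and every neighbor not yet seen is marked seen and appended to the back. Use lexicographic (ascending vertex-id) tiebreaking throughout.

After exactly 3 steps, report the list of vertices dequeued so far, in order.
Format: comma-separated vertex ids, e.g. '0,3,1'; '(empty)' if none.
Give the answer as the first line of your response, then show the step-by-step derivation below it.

3,1,5

step 1: dequeue 3; queue=[1,5,6]; order=3
step 2: dequeue 1; queue=[5,6,0,2,4,7]; order=3,1
step 3: dequeue 5; queue=[6,0,2,4,7]; order=3,1,5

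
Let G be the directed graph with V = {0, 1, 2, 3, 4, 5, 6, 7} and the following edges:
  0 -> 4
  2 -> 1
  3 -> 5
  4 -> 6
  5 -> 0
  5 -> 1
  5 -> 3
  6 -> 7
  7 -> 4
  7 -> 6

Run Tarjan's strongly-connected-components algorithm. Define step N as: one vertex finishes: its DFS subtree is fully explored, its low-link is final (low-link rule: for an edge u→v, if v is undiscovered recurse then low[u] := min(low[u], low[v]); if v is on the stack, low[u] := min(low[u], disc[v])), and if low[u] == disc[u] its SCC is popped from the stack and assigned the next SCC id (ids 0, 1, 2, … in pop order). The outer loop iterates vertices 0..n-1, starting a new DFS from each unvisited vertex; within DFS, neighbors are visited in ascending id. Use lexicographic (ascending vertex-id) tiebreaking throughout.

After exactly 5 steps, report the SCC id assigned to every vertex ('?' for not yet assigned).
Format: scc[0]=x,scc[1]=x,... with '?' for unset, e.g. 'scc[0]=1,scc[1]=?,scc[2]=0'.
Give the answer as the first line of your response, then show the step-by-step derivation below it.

scc[0]=1,scc[1]=2,scc[2]=?,scc[3]=?,scc[4]=0,scc[5]=?,scc[6]=0,scc[7]=0

step 1: low=(low[0]=0,low[1]=?,low[2]=?,low[3]=?,low[4]=1,low[5]=?,low[6]=2,low[7]=1); scc=(scc[0]=?,scc[1]=?,scc[2]=?,scc[3]=?,scc[4]=?,scc[5]=?,scc[6]=?,scc[7]=?)
step 2: low=(low[0]=0,low[1]=?,low[2]=?,low[3]=?,low[4]=1,low[5]=?,low[6]=1,low[7]=1); scc=(scc[0]=?,scc[1]=?,scc[2]=?,scc[3]=?,scc[4]=?,scc[5]=?,scc[6]=?,scc[7]=?)
step 3: low=(low[0]=0,low[1]=?,low[2]=?,low[3]=?,low[4]=1,low[5]=?,low[6]=1,low[7]=1); scc=(scc[0]=?,scc[1]=?,scc[2]=?,scc[3]=?,scc[4]=0,scc[5]=?,scc[6]=0,scc[7]=0)
step 4: low=(low[0]=0,low[1]=?,low[2]=?,low[3]=?,low[4]=1,low[5]=?,low[6]=1,low[7]=1); scc=(scc[0]=1,scc[1]=?,scc[2]=?,scc[3]=?,scc[4]=0,scc[5]=?,scc[6]=0,scc[7]=0)
step 5: low=(low[0]=0,low[1]=4,low[2]=?,low[3]=?,low[4]=1,low[5]=?,low[6]=1,low[7]=1); scc=(scc[0]=1,scc[1]=2,scc[2]=?,scc[3]=?,scc[4]=0,scc[5]=?,scc[6]=0,scc[7]=0)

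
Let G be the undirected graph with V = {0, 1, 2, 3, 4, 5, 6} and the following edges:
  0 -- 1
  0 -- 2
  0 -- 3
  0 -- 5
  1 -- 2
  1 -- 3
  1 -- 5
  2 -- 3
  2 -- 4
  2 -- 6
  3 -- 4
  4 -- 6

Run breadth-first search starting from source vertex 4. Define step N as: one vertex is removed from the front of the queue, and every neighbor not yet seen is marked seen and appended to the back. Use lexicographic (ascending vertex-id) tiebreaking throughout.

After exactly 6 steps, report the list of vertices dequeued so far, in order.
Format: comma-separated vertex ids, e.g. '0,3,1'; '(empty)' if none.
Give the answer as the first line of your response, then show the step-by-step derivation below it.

4,2,3,6,0,1

step 1: dequeue 4; queue=[2,3,6]; order=4
step 2: dequeue 2; queue=[3,6,0,1]; order=4,2
step 3: dequeue 3; queue=[6,0,1]; order=4,2,3
step 4: dequeue 6; queue=[0,1]; order=4,2,3,6
step 5: dequeue 0; queue=[1,5]; order=4,2,3,6,0
step 6: dequeue 1; queue=[5]; order=4,2,3,6,0,1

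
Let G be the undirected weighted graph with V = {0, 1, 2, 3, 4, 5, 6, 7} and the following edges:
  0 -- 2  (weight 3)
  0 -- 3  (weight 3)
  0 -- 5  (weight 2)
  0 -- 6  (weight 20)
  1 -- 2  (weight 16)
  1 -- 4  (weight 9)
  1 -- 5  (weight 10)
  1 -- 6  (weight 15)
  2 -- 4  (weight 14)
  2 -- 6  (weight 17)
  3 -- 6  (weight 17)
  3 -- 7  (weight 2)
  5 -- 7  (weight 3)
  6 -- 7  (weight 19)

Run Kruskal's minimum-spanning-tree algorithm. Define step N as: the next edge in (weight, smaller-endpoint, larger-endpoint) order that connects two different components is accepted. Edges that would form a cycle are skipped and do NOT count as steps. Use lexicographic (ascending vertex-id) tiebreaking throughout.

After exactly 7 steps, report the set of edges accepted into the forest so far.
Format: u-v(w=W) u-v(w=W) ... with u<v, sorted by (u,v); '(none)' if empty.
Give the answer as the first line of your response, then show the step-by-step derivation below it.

0-2(w=3) 0-3(w=3) 0-5(w=2) 1-4(w=9) 1-5(w=10) 1-6(w=15) 3-7(w=2)

step 1: add edge 0-5 (w=2); MST = {0-5(w=2)}
step 2: add edge 3-7 (w=2); MST = {0-5(w=2) 3-7(w=2)}
step 3: add edge 0-2 (w=3); MST = {0-2(w=3) 0-5(w=2) 3-7(w=2)}
step 4: add edge 0-3 (w=3); MST = {0-2(w=3) 0-3(w=3) 0-5(w=2) 3-7(w=2)}
step 5: add edge 1-4 (w=9); MST = {0-2(w=3) 0-3(w=3) 0-5(w=2) 1-4(w=9) 3-7(w=2)}
step 6: add edge 1-5 (w=10); MST = {0-2(w=3) 0-3(w=3) 0-5(w=2) 1-4(w=9) 1-5(w=10) 3-7(w=2)}
step 7: add edge 1-6 (w=15); MST = {0-2(w=3) 0-3(w=3) 0-5(w=2) 1-4(w=9) 1-5(w=10) 1-6(w=15) 3-7(w=2)}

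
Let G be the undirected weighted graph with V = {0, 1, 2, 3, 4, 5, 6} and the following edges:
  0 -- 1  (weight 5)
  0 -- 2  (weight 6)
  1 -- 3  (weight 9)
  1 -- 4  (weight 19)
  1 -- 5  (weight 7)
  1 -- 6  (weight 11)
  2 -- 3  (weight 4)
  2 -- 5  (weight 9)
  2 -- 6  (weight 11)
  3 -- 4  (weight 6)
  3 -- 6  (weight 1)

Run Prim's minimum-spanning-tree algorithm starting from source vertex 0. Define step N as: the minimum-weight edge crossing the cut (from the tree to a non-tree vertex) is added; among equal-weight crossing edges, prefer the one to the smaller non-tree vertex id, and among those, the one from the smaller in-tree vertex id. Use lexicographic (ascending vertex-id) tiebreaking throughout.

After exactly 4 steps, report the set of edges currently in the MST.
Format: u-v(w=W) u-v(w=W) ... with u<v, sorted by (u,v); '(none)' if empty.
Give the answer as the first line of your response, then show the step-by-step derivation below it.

0-1(w=5) 0-2(w=6) 2-3(w=4) 3-6(w=1)

step 1: add edge 0-1 (w=5); MST = {0-1(w=5)}
step 2: add edge 0-2 (w=6); MST = {0-1(w=5) 0-2(w=6)}
step 3: add edge 2-3 (w=4); MST = {0-1(w=5) 0-2(w=6) 2-3(w=4)}
step 4: add edge 3-6 (w=1); MST = {0-1(w=5) 0-2(w=6) 2-3(w=4) 3-6(w=1)}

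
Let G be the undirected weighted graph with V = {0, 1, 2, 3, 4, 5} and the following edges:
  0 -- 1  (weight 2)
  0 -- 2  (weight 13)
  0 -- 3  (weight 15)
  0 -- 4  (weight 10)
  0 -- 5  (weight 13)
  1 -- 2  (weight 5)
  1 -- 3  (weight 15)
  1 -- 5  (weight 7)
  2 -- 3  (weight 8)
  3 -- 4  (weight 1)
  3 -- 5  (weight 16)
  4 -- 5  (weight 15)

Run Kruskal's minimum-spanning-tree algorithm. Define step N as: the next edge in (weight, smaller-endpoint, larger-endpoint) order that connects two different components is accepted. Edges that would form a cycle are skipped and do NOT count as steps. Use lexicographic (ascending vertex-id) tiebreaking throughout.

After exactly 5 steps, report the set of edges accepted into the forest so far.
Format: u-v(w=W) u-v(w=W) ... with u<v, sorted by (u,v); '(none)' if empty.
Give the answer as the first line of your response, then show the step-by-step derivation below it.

0-1(w=2) 1-2(w=5) 1-5(w=7) 2-3(w=8) 3-4(w=1)

step 1: add edge 3-4 (w=1); MST = {3-4(w=1)}
step 2: add edge 0-1 (w=2); MST = {0-1(w=2) 3-4(w=1)}
step 3: add edge 1-2 (w=5); MST = {0-1(w=2) 1-2(w=5) 3-4(w=1)}
step 4: add edge 1-5 (w=7); MST = {0-1(w=2) 1-2(w=5) 1-5(w=7) 3-4(w=1)}
step 5: add edge 2-3 (w=8); MST = {0-1(w=2) 1-2(w=5) 1-5(w=7) 2-3(w=8) 3-4(w=1)}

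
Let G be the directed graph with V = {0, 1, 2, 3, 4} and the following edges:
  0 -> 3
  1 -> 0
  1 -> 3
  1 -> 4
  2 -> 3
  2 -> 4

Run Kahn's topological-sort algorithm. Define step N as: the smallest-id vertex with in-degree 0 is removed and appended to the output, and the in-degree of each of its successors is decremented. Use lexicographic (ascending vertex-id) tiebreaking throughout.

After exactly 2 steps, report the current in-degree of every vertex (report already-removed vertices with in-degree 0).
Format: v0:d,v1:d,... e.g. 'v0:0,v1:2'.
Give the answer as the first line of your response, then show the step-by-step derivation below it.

v0:0,v1:0,v2:0,v3:1,v4:1

step 1: output 1; order=[1]; indeg=(0,0,0,2,1)
step 2: output 0; order=[1,0]; indeg=(0,0,0,1,1)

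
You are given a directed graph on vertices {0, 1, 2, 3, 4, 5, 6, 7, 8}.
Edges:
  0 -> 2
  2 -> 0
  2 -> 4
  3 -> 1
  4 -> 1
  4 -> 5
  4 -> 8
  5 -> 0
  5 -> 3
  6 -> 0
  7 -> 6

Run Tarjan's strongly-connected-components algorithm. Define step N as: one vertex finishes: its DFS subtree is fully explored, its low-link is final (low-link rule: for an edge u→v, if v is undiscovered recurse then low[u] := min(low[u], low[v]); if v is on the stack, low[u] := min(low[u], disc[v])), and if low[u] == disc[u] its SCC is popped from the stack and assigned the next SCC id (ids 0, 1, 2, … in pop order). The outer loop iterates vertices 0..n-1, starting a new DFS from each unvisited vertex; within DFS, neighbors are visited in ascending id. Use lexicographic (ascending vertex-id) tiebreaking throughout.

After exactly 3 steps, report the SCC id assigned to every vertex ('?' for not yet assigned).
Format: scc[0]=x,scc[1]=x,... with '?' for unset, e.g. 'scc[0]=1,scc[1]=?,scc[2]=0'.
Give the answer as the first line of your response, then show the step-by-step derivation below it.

scc[0]=?,scc[1]=0,scc[2]=?,scc[3]=1,scc[4]=?,scc[5]=?,scc[6]=?,scc[7]=?,scc[8]=?

step 1: low=(low[0]=0,low[1]=3,low[2]=0,low[3]=?,low[4]=2,low[5]=?,low[6]=?,low[7]=?,low[8]=?); scc=(scc[0]=?,scc[1]=0,scc[2]=?,scc[3]=?,scc[4]=?,scc[5]=?,scc[6]=?,scc[7]=?,scc[8]=?)
step 2: low=(low[0]=0,low[1]=3,low[2]=0,low[3]=5,low[4]=2,low[5]=0,low[6]=?,low[7]=?,low[8]=?); scc=(scc[0]=?,scc[1]=0,scc[2]=?,scc[3]=1,scc[4]=?,scc[5]=?,scc[6]=?,scc[7]=?,scc[8]=?)
step 3: low=(low[0]=0,low[1]=3,low[2]=0,low[3]=5,low[4]=2,low[5]=0,low[6]=?,low[7]=?,low[8]=?); scc=(scc[0]=?,scc[1]=0,scc[2]=?,scc[3]=1,scc[4]=?,scc[5]=?,scc[6]=?,scc[7]=?,scc[8]=?)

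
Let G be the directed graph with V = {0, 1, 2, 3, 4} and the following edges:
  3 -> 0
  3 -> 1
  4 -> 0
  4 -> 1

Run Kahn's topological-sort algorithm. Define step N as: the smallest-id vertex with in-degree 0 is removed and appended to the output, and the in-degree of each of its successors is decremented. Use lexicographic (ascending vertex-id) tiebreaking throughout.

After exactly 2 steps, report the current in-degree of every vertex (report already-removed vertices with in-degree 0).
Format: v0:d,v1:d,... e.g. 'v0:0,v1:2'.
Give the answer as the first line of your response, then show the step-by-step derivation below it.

v0:1,v1:1,v2:0,v3:0,v4:0

step 1: output 2; order=[2]; indeg=(2,2,0,0,0)
step 2: output 3; order=[2,3]; indeg=(1,1,0,0,0)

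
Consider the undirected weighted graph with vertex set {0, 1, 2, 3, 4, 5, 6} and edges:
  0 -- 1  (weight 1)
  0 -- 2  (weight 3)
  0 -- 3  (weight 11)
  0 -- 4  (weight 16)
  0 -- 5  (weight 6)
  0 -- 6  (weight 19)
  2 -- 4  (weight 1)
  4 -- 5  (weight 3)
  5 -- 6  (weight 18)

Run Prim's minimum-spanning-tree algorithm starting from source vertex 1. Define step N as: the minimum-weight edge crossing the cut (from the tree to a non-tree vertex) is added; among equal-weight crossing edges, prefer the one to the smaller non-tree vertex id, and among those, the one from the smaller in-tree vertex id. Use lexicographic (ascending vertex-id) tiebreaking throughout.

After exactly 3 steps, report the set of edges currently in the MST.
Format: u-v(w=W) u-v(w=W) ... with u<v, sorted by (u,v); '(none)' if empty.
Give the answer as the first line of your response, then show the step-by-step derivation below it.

0-1(w=1) 0-2(w=3) 2-4(w=1)

step 1: add edge 0-1 (w=1); MST = {0-1(w=1)}
step 2: add edge 0-2 (w=3); MST = {0-1(w=1) 0-2(w=3)}
step 3: add edge 2-4 (w=1); MST = {0-1(w=1) 0-2(w=3) 2-4(w=1)}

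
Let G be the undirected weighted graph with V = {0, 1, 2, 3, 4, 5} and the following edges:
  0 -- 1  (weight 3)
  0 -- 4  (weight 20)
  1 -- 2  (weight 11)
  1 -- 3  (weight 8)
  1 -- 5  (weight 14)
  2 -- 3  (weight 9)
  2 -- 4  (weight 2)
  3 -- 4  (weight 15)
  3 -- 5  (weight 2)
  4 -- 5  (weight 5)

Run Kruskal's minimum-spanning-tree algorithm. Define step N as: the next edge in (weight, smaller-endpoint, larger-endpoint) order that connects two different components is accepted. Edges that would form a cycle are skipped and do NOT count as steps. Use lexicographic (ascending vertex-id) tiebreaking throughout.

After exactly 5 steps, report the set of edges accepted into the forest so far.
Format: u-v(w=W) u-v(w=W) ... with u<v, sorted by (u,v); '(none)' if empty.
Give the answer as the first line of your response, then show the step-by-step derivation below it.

0-1(w=3) 1-3(w=8) 2-4(w=2) 3-5(w=2) 4-5(w=5)

step 1: add edge 2-4 (w=2); MST = {2-4(w=2)}
step 2: add edge 3-5 (w=2); MST = {2-4(w=2) 3-5(w=2)}
step 3: add edge 0-1 (w=3); MST = {0-1(w=3) 2-4(w=2) 3-5(w=2)}
step 4: add edge 4-5 (w=5); MST = {0-1(w=3) 2-4(w=2) 3-5(w=2) 4-5(w=5)}
step 5: add edge 1-3 (w=8); MST = {0-1(w=3) 1-3(w=8) 2-4(w=2) 3-5(w=2) 4-5(w=5)}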